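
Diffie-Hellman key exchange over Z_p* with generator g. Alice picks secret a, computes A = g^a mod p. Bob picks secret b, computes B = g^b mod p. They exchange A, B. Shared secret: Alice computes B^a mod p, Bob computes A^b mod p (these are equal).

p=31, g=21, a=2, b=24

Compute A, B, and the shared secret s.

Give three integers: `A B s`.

A = 21^2 mod 31  (bits of 2 = 10)
  bit 0 = 1: r = r^2 * 21 mod 31 = 1^2 * 21 = 1*21 = 21
  bit 1 = 0: r = r^2 mod 31 = 21^2 = 7
  -> A = 7
B = 21^24 mod 31  (bits of 24 = 11000)
  bit 0 = 1: r = r^2 * 21 mod 31 = 1^2 * 21 = 1*21 = 21
  bit 1 = 1: r = r^2 * 21 mod 31 = 21^2 * 21 = 7*21 = 23
  bit 2 = 0: r = r^2 mod 31 = 23^2 = 2
  bit 3 = 0: r = r^2 mod 31 = 2^2 = 4
  bit 4 = 0: r = r^2 mod 31 = 4^2 = 16
  -> B = 16
s = B^a = 16^2 mod 31  (bits of 2 = 10)
  bit 0 = 1: r = r^2 * 16 mod 31 = 1^2 * 16 = 1*16 = 16
  bit 1 = 0: r = r^2 mod 31 = 16^2 = 8
  -> s = B^a = 8

Answer: 7 16 8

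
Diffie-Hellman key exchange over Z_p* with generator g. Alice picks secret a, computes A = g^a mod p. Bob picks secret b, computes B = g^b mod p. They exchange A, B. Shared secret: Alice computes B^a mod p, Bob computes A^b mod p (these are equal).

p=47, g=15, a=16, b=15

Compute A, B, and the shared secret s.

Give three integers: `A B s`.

Answer: 27 30 16

Derivation:
A = 15^16 mod 47  (bits of 16 = 10000)
  bit 0 = 1: r = r^2 * 15 mod 47 = 1^2 * 15 = 1*15 = 15
  bit 1 = 0: r = r^2 mod 47 = 15^2 = 37
  bit 2 = 0: r = r^2 mod 47 = 37^2 = 6
  bit 3 = 0: r = r^2 mod 47 = 6^2 = 36
  bit 4 = 0: r = r^2 mod 47 = 36^2 = 27
  -> A = 27
B = 15^15 mod 47  (bits of 15 = 1111)
  bit 0 = 1: r = r^2 * 15 mod 47 = 1^2 * 15 = 1*15 = 15
  bit 1 = 1: r = r^2 * 15 mod 47 = 15^2 * 15 = 37*15 = 38
  bit 2 = 1: r = r^2 * 15 mod 47 = 38^2 * 15 = 34*15 = 40
  bit 3 = 1: r = r^2 * 15 mod 47 = 40^2 * 15 = 2*15 = 30
  -> B = 30
s = B^a = 30^16 mod 47  (bits of 16 = 10000)
  bit 0 = 1: r = r^2 * 30 mod 47 = 1^2 * 30 = 1*30 = 30
  bit 1 = 0: r = r^2 mod 47 = 30^2 = 7
  bit 2 = 0: r = r^2 mod 47 = 7^2 = 2
  bit 3 = 0: r = r^2 mod 47 = 2^2 = 4
  bit 4 = 0: r = r^2 mod 47 = 4^2 = 16
  -> s = B^a = 16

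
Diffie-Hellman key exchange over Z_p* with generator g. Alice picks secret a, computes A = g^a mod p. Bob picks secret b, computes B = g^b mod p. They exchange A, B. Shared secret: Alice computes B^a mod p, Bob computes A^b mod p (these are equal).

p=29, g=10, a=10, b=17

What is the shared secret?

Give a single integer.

A = 10^10 mod 29  (bits of 10 = 1010)
  bit 0 = 1: r = r^2 * 10 mod 29 = 1^2 * 10 = 1*10 = 10
  bit 1 = 0: r = r^2 mod 29 = 10^2 = 13
  bit 2 = 1: r = r^2 * 10 mod 29 = 13^2 * 10 = 24*10 = 8
  bit 3 = 0: r = r^2 mod 29 = 8^2 = 6
  -> A = 6
B = 10^17 mod 29  (bits of 17 = 10001)
  bit 0 = 1: r = r^2 * 10 mod 29 = 1^2 * 10 = 1*10 = 10
  bit 1 = 0: r = r^2 mod 29 = 10^2 = 13
  bit 2 = 0: r = r^2 mod 29 = 13^2 = 24
  bit 3 = 0: r = r^2 mod 29 = 24^2 = 25
  bit 4 = 1: r = r^2 * 10 mod 29 = 25^2 * 10 = 16*10 = 15
  -> B = 15
s = B^a = 15^10 mod 29  (bits of 10 = 1010)
  bit 0 = 1: r = r^2 * 15 mod 29 = 1^2 * 15 = 1*15 = 15
  bit 1 = 0: r = r^2 mod 29 = 15^2 = 22
  bit 2 = 1: r = r^2 * 15 mod 29 = 22^2 * 15 = 20*15 = 10
  bit 3 = 0: r = r^2 mod 29 = 10^2 = 13
  -> s = B^a = 13

Answer: 13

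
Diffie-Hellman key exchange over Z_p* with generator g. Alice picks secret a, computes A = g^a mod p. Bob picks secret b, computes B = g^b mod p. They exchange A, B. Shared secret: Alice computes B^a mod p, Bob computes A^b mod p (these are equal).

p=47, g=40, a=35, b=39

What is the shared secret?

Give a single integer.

A = 40^35 mod 47  (bits of 35 = 100011)
  bit 0 = 1: r = r^2 * 40 mod 47 = 1^2 * 40 = 1*40 = 40
  bit 1 = 0: r = r^2 mod 47 = 40^2 = 2
  bit 2 = 0: r = r^2 mod 47 = 2^2 = 4
  bit 3 = 0: r = r^2 mod 47 = 4^2 = 16
  bit 4 = 1: r = r^2 * 40 mod 47 = 16^2 * 40 = 21*40 = 41
  bit 5 = 1: r = r^2 * 40 mod 47 = 41^2 * 40 = 36*40 = 30
  -> A = 30
B = 40^39 mod 47  (bits of 39 = 100111)
  bit 0 = 1: r = r^2 * 40 mod 47 = 1^2 * 40 = 1*40 = 40
  bit 1 = 0: r = r^2 mod 47 = 40^2 = 2
  bit 2 = 0: r = r^2 mod 47 = 2^2 = 4
  bit 3 = 1: r = r^2 * 40 mod 47 = 4^2 * 40 = 16*40 = 29
  bit 4 = 1: r = r^2 * 40 mod 47 = 29^2 * 40 = 42*40 = 35
  bit 5 = 1: r = r^2 * 40 mod 47 = 35^2 * 40 = 3*40 = 26
  -> B = 26
s = B^a = 26^35 mod 47  (bits of 35 = 100011)
  bit 0 = 1: r = r^2 * 26 mod 47 = 1^2 * 26 = 1*26 = 26
  bit 1 = 0: r = r^2 mod 47 = 26^2 = 18
  bit 2 = 0: r = r^2 mod 47 = 18^2 = 42
  bit 3 = 0: r = r^2 mod 47 = 42^2 = 25
  bit 4 = 1: r = r^2 * 26 mod 47 = 25^2 * 26 = 14*26 = 35
  bit 5 = 1: r = r^2 * 26 mod 47 = 35^2 * 26 = 3*26 = 31
  -> s = B^a = 31

Answer: 31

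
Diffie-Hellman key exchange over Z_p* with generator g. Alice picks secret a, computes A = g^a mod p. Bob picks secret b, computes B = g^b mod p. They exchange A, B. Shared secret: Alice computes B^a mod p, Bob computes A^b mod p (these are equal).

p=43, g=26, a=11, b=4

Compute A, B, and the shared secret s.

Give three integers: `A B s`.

Answer: 19 15 31

Derivation:
A = 26^11 mod 43  (bits of 11 = 1011)
  bit 0 = 1: r = r^2 * 26 mod 43 = 1^2 * 26 = 1*26 = 26
  bit 1 = 0: r = r^2 mod 43 = 26^2 = 31
  bit 2 = 1: r = r^2 * 26 mod 43 = 31^2 * 26 = 15*26 = 3
  bit 3 = 1: r = r^2 * 26 mod 43 = 3^2 * 26 = 9*26 = 19
  -> A = 19
B = 26^4 mod 43  (bits of 4 = 100)
  bit 0 = 1: r = r^2 * 26 mod 43 = 1^2 * 26 = 1*26 = 26
  bit 1 = 0: r = r^2 mod 43 = 26^2 = 31
  bit 2 = 0: r = r^2 mod 43 = 31^2 = 15
  -> B = 15
s = B^a = 15^11 mod 43  (bits of 11 = 1011)
  bit 0 = 1: r = r^2 * 15 mod 43 = 1^2 * 15 = 1*15 = 15
  bit 1 = 0: r = r^2 mod 43 = 15^2 = 10
  bit 2 = 1: r = r^2 * 15 mod 43 = 10^2 * 15 = 14*15 = 38
  bit 3 = 1: r = r^2 * 15 mod 43 = 38^2 * 15 = 25*15 = 31
  -> s = B^a = 31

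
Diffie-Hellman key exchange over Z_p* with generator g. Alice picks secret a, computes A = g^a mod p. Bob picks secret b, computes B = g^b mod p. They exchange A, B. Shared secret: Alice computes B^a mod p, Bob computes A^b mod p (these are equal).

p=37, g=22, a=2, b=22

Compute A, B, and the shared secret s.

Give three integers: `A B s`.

A = 22^2 mod 37  (bits of 2 = 10)
  bit 0 = 1: r = r^2 * 22 mod 37 = 1^2 * 22 = 1*22 = 22
  bit 1 = 0: r = r^2 mod 37 = 22^2 = 3
  -> A = 3
B = 22^22 mod 37  (bits of 22 = 10110)
  bit 0 = 1: r = r^2 * 22 mod 37 = 1^2 * 22 = 1*22 = 22
  bit 1 = 0: r = r^2 mod 37 = 22^2 = 3
  bit 2 = 1: r = r^2 * 22 mod 37 = 3^2 * 22 = 9*22 = 13
  bit 3 = 1: r = r^2 * 22 mod 37 = 13^2 * 22 = 21*22 = 18
  bit 4 = 0: r = r^2 mod 37 = 18^2 = 28
  -> B = 28
s = B^a = 28^2 mod 37  (bits of 2 = 10)
  bit 0 = 1: r = r^2 * 28 mod 37 = 1^2 * 28 = 1*28 = 28
  bit 1 = 0: r = r^2 mod 37 = 28^2 = 7
  -> s = B^a = 7

Answer: 3 28 7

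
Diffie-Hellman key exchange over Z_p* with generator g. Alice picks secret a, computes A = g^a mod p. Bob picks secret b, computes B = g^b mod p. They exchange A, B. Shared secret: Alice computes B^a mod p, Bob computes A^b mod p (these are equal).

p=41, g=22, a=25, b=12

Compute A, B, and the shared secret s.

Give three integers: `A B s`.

A = 22^25 mod 41  (bits of 25 = 11001)
  bit 0 = 1: r = r^2 * 22 mod 41 = 1^2 * 22 = 1*22 = 22
  bit 1 = 1: r = r^2 * 22 mod 41 = 22^2 * 22 = 33*22 = 29
  bit 2 = 0: r = r^2 mod 41 = 29^2 = 21
  bit 3 = 0: r = r^2 mod 41 = 21^2 = 31
  bit 4 = 1: r = r^2 * 22 mod 41 = 31^2 * 22 = 18*22 = 27
  -> A = 27
B = 22^12 mod 41  (bits of 12 = 1100)
  bit 0 = 1: r = r^2 * 22 mod 41 = 1^2 * 22 = 1*22 = 22
  bit 1 = 1: r = r^2 * 22 mod 41 = 22^2 * 22 = 33*22 = 29
  bit 2 = 0: r = r^2 mod 41 = 29^2 = 21
  bit 3 = 0: r = r^2 mod 41 = 21^2 = 31
  -> B = 31
s = B^a = 31^25 mod 41  (bits of 25 = 11001)
  bit 0 = 1: r = r^2 * 31 mod 41 = 1^2 * 31 = 1*31 = 31
  bit 1 = 1: r = r^2 * 31 mod 41 = 31^2 * 31 = 18*31 = 25
  bit 2 = 0: r = r^2 mod 41 = 25^2 = 10
  bit 3 = 0: r = r^2 mod 41 = 10^2 = 18
  bit 4 = 1: r = r^2 * 31 mod 41 = 18^2 * 31 = 37*31 = 40
  -> s = B^a = 40

Answer: 27 31 40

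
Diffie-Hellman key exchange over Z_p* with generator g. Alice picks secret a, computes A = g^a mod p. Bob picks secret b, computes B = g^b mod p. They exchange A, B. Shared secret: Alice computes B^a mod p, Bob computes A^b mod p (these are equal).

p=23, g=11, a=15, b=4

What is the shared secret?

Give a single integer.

Answer: 18

Derivation:
A = 11^15 mod 23  (bits of 15 = 1111)
  bit 0 = 1: r = r^2 * 11 mod 23 = 1^2 * 11 = 1*11 = 11
  bit 1 = 1: r = r^2 * 11 mod 23 = 11^2 * 11 = 6*11 = 20
  bit 2 = 1: r = r^2 * 11 mod 23 = 20^2 * 11 = 9*11 = 7
  bit 3 = 1: r = r^2 * 11 mod 23 = 7^2 * 11 = 3*11 = 10
  -> A = 10
B = 11^4 mod 23  (bits of 4 = 100)
  bit 0 = 1: r = r^2 * 11 mod 23 = 1^2 * 11 = 1*11 = 11
  bit 1 = 0: r = r^2 mod 23 = 11^2 = 6
  bit 2 = 0: r = r^2 mod 23 = 6^2 = 13
  -> B = 13
s = B^a = 13^15 mod 23  (bits of 15 = 1111)
  bit 0 = 1: r = r^2 * 13 mod 23 = 1^2 * 13 = 1*13 = 13
  bit 1 = 1: r = r^2 * 13 mod 23 = 13^2 * 13 = 8*13 = 12
  bit 2 = 1: r = r^2 * 13 mod 23 = 12^2 * 13 = 6*13 = 9
  bit 3 = 1: r = r^2 * 13 mod 23 = 9^2 * 13 = 12*13 = 18
  -> s = B^a = 18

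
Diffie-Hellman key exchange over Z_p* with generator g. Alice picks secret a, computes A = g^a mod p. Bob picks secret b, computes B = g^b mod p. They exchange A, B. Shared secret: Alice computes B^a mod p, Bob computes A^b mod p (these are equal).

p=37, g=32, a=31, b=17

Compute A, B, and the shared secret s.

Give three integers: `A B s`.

Answer: 13 15 17

Derivation:
A = 32^31 mod 37  (bits of 31 = 11111)
  bit 0 = 1: r = r^2 * 32 mod 37 = 1^2 * 32 = 1*32 = 32
  bit 1 = 1: r = r^2 * 32 mod 37 = 32^2 * 32 = 25*32 = 23
  bit 2 = 1: r = r^2 * 32 mod 37 = 23^2 * 32 = 11*32 = 19
  bit 3 = 1: r = r^2 * 32 mod 37 = 19^2 * 32 = 28*32 = 8
  bit 4 = 1: r = r^2 * 32 mod 37 = 8^2 * 32 = 27*32 = 13
  -> A = 13
B = 32^17 mod 37  (bits of 17 = 10001)
  bit 0 = 1: r = r^2 * 32 mod 37 = 1^2 * 32 = 1*32 = 32
  bit 1 = 0: r = r^2 mod 37 = 32^2 = 25
  bit 2 = 0: r = r^2 mod 37 = 25^2 = 33
  bit 3 = 0: r = r^2 mod 37 = 33^2 = 16
  bit 4 = 1: r = r^2 * 32 mod 37 = 16^2 * 32 = 34*32 = 15
  -> B = 15
s = B^a = 15^31 mod 37  (bits of 31 = 11111)
  bit 0 = 1: r = r^2 * 15 mod 37 = 1^2 * 15 = 1*15 = 15
  bit 1 = 1: r = r^2 * 15 mod 37 = 15^2 * 15 = 3*15 = 8
  bit 2 = 1: r = r^2 * 15 mod 37 = 8^2 * 15 = 27*15 = 35
  bit 3 = 1: r = r^2 * 15 mod 37 = 35^2 * 15 = 4*15 = 23
  bit 4 = 1: r = r^2 * 15 mod 37 = 23^2 * 15 = 11*15 = 17
  -> s = B^a = 17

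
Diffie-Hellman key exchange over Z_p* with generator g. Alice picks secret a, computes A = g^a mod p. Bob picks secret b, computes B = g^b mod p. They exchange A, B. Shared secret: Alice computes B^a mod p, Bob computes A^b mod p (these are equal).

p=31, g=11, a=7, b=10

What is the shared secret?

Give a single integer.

Answer: 5

Derivation:
A = 11^7 mod 31  (bits of 7 = 111)
  bit 0 = 1: r = r^2 * 11 mod 31 = 1^2 * 11 = 1*11 = 11
  bit 1 = 1: r = r^2 * 11 mod 31 = 11^2 * 11 = 28*11 = 29
  bit 2 = 1: r = r^2 * 11 mod 31 = 29^2 * 11 = 4*11 = 13
  -> A = 13
B = 11^10 mod 31  (bits of 10 = 1010)
  bit 0 = 1: r = r^2 * 11 mod 31 = 1^2 * 11 = 1*11 = 11
  bit 1 = 0: r = r^2 mod 31 = 11^2 = 28
  bit 2 = 1: r = r^2 * 11 mod 31 = 28^2 * 11 = 9*11 = 6
  bit 3 = 0: r = r^2 mod 31 = 6^2 = 5
  -> B = 5
s = B^a = 5^7 mod 31  (bits of 7 = 111)
  bit 0 = 1: r = r^2 * 5 mod 31 = 1^2 * 5 = 1*5 = 5
  bit 1 = 1: r = r^2 * 5 mod 31 = 5^2 * 5 = 25*5 = 1
  bit 2 = 1: r = r^2 * 5 mod 31 = 1^2 * 5 = 1*5 = 5
  -> s = B^a = 5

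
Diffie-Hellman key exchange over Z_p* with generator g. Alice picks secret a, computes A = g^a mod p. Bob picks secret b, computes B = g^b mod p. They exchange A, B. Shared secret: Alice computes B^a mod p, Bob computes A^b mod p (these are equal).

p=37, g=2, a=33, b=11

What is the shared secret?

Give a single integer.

A = 2^33 mod 37  (bits of 33 = 100001)
  bit 0 = 1: r = r^2 * 2 mod 37 = 1^2 * 2 = 1*2 = 2
  bit 1 = 0: r = r^2 mod 37 = 2^2 = 4
  bit 2 = 0: r = r^2 mod 37 = 4^2 = 16
  bit 3 = 0: r = r^2 mod 37 = 16^2 = 34
  bit 4 = 0: r = r^2 mod 37 = 34^2 = 9
  bit 5 = 1: r = r^2 * 2 mod 37 = 9^2 * 2 = 7*2 = 14
  -> A = 14
B = 2^11 mod 37  (bits of 11 = 1011)
  bit 0 = 1: r = r^2 * 2 mod 37 = 1^2 * 2 = 1*2 = 2
  bit 1 = 0: r = r^2 mod 37 = 2^2 = 4
  bit 2 = 1: r = r^2 * 2 mod 37 = 4^2 * 2 = 16*2 = 32
  bit 3 = 1: r = r^2 * 2 mod 37 = 32^2 * 2 = 25*2 = 13
  -> B = 13
s = B^a = 13^33 mod 37  (bits of 33 = 100001)
  bit 0 = 1: r = r^2 * 13 mod 37 = 1^2 * 13 = 1*13 = 13
  bit 1 = 0: r = r^2 mod 37 = 13^2 = 21
  bit 2 = 0: r = r^2 mod 37 = 21^2 = 34
  bit 3 = 0: r = r^2 mod 37 = 34^2 = 9
  bit 4 = 0: r = r^2 mod 37 = 9^2 = 7
  bit 5 = 1: r = r^2 * 13 mod 37 = 7^2 * 13 = 12*13 = 8
  -> s = B^a = 8

Answer: 8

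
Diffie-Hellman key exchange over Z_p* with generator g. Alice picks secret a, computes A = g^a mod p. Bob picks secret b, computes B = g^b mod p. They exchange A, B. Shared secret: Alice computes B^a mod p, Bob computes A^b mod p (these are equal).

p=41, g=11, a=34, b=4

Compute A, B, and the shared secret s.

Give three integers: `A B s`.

A = 11^34 mod 41  (bits of 34 = 100010)
  bit 0 = 1: r = r^2 * 11 mod 41 = 1^2 * 11 = 1*11 = 11
  bit 1 = 0: r = r^2 mod 41 = 11^2 = 39
  bit 2 = 0: r = r^2 mod 41 = 39^2 = 4
  bit 3 = 0: r = r^2 mod 41 = 4^2 = 16
  bit 4 = 1: r = r^2 * 11 mod 41 = 16^2 * 11 = 10*11 = 28
  bit 5 = 0: r = r^2 mod 41 = 28^2 = 5
  -> A = 5
B = 11^4 mod 41  (bits of 4 = 100)
  bit 0 = 1: r = r^2 * 11 mod 41 = 1^2 * 11 = 1*11 = 11
  bit 1 = 0: r = r^2 mod 41 = 11^2 = 39
  bit 2 = 0: r = r^2 mod 41 = 39^2 = 4
  -> B = 4
s = B^a = 4^34 mod 41  (bits of 34 = 100010)
  bit 0 = 1: r = r^2 * 4 mod 41 = 1^2 * 4 = 1*4 = 4
  bit 1 = 0: r = r^2 mod 41 = 4^2 = 16
  bit 2 = 0: r = r^2 mod 41 = 16^2 = 10
  bit 3 = 0: r = r^2 mod 41 = 10^2 = 18
  bit 4 = 1: r = r^2 * 4 mod 41 = 18^2 * 4 = 37*4 = 25
  bit 5 = 0: r = r^2 mod 41 = 25^2 = 10
  -> s = B^a = 10

Answer: 5 4 10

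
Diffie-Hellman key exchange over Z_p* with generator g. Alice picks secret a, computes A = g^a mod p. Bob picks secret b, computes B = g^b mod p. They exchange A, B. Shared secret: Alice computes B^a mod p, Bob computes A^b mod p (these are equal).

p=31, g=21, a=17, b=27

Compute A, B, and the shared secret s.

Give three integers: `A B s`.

A = 21^17 mod 31  (bits of 17 = 10001)
  bit 0 = 1: r = r^2 * 21 mod 31 = 1^2 * 21 = 1*21 = 21
  bit 1 = 0: r = r^2 mod 31 = 21^2 = 7
  bit 2 = 0: r = r^2 mod 31 = 7^2 = 18
  bit 3 = 0: r = r^2 mod 31 = 18^2 = 14
  bit 4 = 1: r = r^2 * 21 mod 31 = 14^2 * 21 = 10*21 = 24
  -> A = 24
B = 21^27 mod 31  (bits of 27 = 11011)
  bit 0 = 1: r = r^2 * 21 mod 31 = 1^2 * 21 = 1*21 = 21
  bit 1 = 1: r = r^2 * 21 mod 31 = 21^2 * 21 = 7*21 = 23
  bit 2 = 0: r = r^2 mod 31 = 23^2 = 2
  bit 3 = 1: r = r^2 * 21 mod 31 = 2^2 * 21 = 4*21 = 22
  bit 4 = 1: r = r^2 * 21 mod 31 = 22^2 * 21 = 19*21 = 27
  -> B = 27
s = B^a = 27^17 mod 31  (bits of 17 = 10001)
  bit 0 = 1: r = r^2 * 27 mod 31 = 1^2 * 27 = 1*27 = 27
  bit 1 = 0: r = r^2 mod 31 = 27^2 = 16
  bit 2 = 0: r = r^2 mod 31 = 16^2 = 8
  bit 3 = 0: r = r^2 mod 31 = 8^2 = 2
  bit 4 = 1: r = r^2 * 27 mod 31 = 2^2 * 27 = 4*27 = 15
  -> s = B^a = 15

Answer: 24 27 15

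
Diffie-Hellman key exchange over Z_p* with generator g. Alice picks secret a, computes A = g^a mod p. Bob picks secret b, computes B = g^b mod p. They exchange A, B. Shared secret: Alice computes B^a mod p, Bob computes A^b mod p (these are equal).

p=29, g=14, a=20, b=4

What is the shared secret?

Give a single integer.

A = 14^20 mod 29  (bits of 20 = 10100)
  bit 0 = 1: r = r^2 * 14 mod 29 = 1^2 * 14 = 1*14 = 14
  bit 1 = 0: r = r^2 mod 29 = 14^2 = 22
  bit 2 = 1: r = r^2 * 14 mod 29 = 22^2 * 14 = 20*14 = 19
  bit 3 = 0: r = r^2 mod 29 = 19^2 = 13
  bit 4 = 0: r = r^2 mod 29 = 13^2 = 24
  -> A = 24
B = 14^4 mod 29  (bits of 4 = 100)
  bit 0 = 1: r = r^2 * 14 mod 29 = 1^2 * 14 = 1*14 = 14
  bit 1 = 0: r = r^2 mod 29 = 14^2 = 22
  bit 2 = 0: r = r^2 mod 29 = 22^2 = 20
  -> B = 20
s = B^a = 20^20 mod 29  (bits of 20 = 10100)
  bit 0 = 1: r = r^2 * 20 mod 29 = 1^2 * 20 = 1*20 = 20
  bit 1 = 0: r = r^2 mod 29 = 20^2 = 23
  bit 2 = 1: r = r^2 * 20 mod 29 = 23^2 * 20 = 7*20 = 24
  bit 3 = 0: r = r^2 mod 29 = 24^2 = 25
  bit 4 = 0: r = r^2 mod 29 = 25^2 = 16
  -> s = B^a = 16

Answer: 16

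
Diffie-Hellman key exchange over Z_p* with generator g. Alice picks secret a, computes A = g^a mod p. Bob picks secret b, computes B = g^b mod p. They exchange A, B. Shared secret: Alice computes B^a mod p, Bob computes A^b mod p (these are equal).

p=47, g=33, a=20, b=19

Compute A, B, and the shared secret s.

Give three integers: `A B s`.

A = 33^20 mod 47  (bits of 20 = 10100)
  bit 0 = 1: r = r^2 * 33 mod 47 = 1^2 * 33 = 1*33 = 33
  bit 1 = 0: r = r^2 mod 47 = 33^2 = 8
  bit 2 = 1: r = r^2 * 33 mod 47 = 8^2 * 33 = 17*33 = 44
  bit 3 = 0: r = r^2 mod 47 = 44^2 = 9
  bit 4 = 0: r = r^2 mod 47 = 9^2 = 34
  -> A = 34
B = 33^19 mod 47  (bits of 19 = 10011)
  bit 0 = 1: r = r^2 * 33 mod 47 = 1^2 * 33 = 1*33 = 33
  bit 1 = 0: r = r^2 mod 47 = 33^2 = 8
  bit 2 = 0: r = r^2 mod 47 = 8^2 = 17
  bit 3 = 1: r = r^2 * 33 mod 47 = 17^2 * 33 = 7*33 = 43
  bit 4 = 1: r = r^2 * 33 mod 47 = 43^2 * 33 = 16*33 = 11
  -> B = 11
s = B^a = 11^20 mod 47  (bits of 20 = 10100)
  bit 0 = 1: r = r^2 * 11 mod 47 = 1^2 * 11 = 1*11 = 11
  bit 1 = 0: r = r^2 mod 47 = 11^2 = 27
  bit 2 = 1: r = r^2 * 11 mod 47 = 27^2 * 11 = 24*11 = 29
  bit 3 = 0: r = r^2 mod 47 = 29^2 = 42
  bit 4 = 0: r = r^2 mod 47 = 42^2 = 25
  -> s = B^a = 25

Answer: 34 11 25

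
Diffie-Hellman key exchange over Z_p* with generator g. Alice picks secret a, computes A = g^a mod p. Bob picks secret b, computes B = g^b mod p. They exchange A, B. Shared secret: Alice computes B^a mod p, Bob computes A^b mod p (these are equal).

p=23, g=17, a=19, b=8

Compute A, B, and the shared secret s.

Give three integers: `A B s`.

A = 17^19 mod 23  (bits of 19 = 10011)
  bit 0 = 1: r = r^2 * 17 mod 23 = 1^2 * 17 = 1*17 = 17
  bit 1 = 0: r = r^2 mod 23 = 17^2 = 13
  bit 2 = 0: r = r^2 mod 23 = 13^2 = 8
  bit 3 = 1: r = r^2 * 17 mod 23 = 8^2 * 17 = 18*17 = 7
  bit 4 = 1: r = r^2 * 17 mod 23 = 7^2 * 17 = 3*17 = 5
  -> A = 5
B = 17^8 mod 23  (bits of 8 = 1000)
  bit 0 = 1: r = r^2 * 17 mod 23 = 1^2 * 17 = 1*17 = 17
  bit 1 = 0: r = r^2 mod 23 = 17^2 = 13
  bit 2 = 0: r = r^2 mod 23 = 13^2 = 8
  bit 3 = 0: r = r^2 mod 23 = 8^2 = 18
  -> B = 18
s = B^a = 18^19 mod 23  (bits of 19 = 10011)
  bit 0 = 1: r = r^2 * 18 mod 23 = 1^2 * 18 = 1*18 = 18
  bit 1 = 0: r = r^2 mod 23 = 18^2 = 2
  bit 2 = 0: r = r^2 mod 23 = 2^2 = 4
  bit 3 = 1: r = r^2 * 18 mod 23 = 4^2 * 18 = 16*18 = 12
  bit 4 = 1: r = r^2 * 18 mod 23 = 12^2 * 18 = 6*18 = 16
  -> s = B^a = 16

Answer: 5 18 16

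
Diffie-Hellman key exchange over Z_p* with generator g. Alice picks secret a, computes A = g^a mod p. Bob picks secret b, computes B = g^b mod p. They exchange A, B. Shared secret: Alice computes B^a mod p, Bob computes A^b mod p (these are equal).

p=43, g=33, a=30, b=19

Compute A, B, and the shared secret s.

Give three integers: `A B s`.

A = 33^30 mod 43  (bits of 30 = 11110)
  bit 0 = 1: r = r^2 * 33 mod 43 = 1^2 * 33 = 1*33 = 33
  bit 1 = 1: r = r^2 * 33 mod 43 = 33^2 * 33 = 14*33 = 32
  bit 2 = 1: r = r^2 * 33 mod 43 = 32^2 * 33 = 35*33 = 37
  bit 3 = 1: r = r^2 * 33 mod 43 = 37^2 * 33 = 36*33 = 27
  bit 4 = 0: r = r^2 mod 43 = 27^2 = 41
  -> A = 41
B = 33^19 mod 43  (bits of 19 = 10011)
  bit 0 = 1: r = r^2 * 33 mod 43 = 1^2 * 33 = 1*33 = 33
  bit 1 = 0: r = r^2 mod 43 = 33^2 = 14
  bit 2 = 0: r = r^2 mod 43 = 14^2 = 24
  bit 3 = 1: r = r^2 * 33 mod 43 = 24^2 * 33 = 17*33 = 2
  bit 4 = 1: r = r^2 * 33 mod 43 = 2^2 * 33 = 4*33 = 3
  -> B = 3
s = B^a = 3^30 mod 43  (bits of 30 = 11110)
  bit 0 = 1: r = r^2 * 3 mod 43 = 1^2 * 3 = 1*3 = 3
  bit 1 = 1: r = r^2 * 3 mod 43 = 3^2 * 3 = 9*3 = 27
  bit 2 = 1: r = r^2 * 3 mod 43 = 27^2 * 3 = 41*3 = 37
  bit 3 = 1: r = r^2 * 3 mod 43 = 37^2 * 3 = 36*3 = 22
  bit 4 = 0: r = r^2 mod 43 = 22^2 = 11
  -> s = B^a = 11

Answer: 41 3 11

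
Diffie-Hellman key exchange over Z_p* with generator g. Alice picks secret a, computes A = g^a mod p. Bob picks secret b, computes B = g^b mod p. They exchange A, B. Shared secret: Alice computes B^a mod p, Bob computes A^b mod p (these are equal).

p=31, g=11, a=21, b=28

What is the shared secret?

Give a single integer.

A = 11^21 mod 31  (bits of 21 = 10101)
  bit 0 = 1: r = r^2 * 11 mod 31 = 1^2 * 11 = 1*11 = 11
  bit 1 = 0: r = r^2 mod 31 = 11^2 = 28
  bit 2 = 1: r = r^2 * 11 mod 31 = 28^2 * 11 = 9*11 = 6
  bit 3 = 0: r = r^2 mod 31 = 6^2 = 5
  bit 4 = 1: r = r^2 * 11 mod 31 = 5^2 * 11 = 25*11 = 27
  -> A = 27
B = 11^28 mod 31  (bits of 28 = 11100)
  bit 0 = 1: r = r^2 * 11 mod 31 = 1^2 * 11 = 1*11 = 11
  bit 1 = 1: r = r^2 * 11 mod 31 = 11^2 * 11 = 28*11 = 29
  bit 2 = 1: r = r^2 * 11 mod 31 = 29^2 * 11 = 4*11 = 13
  bit 3 = 0: r = r^2 mod 31 = 13^2 = 14
  bit 4 = 0: r = r^2 mod 31 = 14^2 = 10
  -> B = 10
s = B^a = 10^21 mod 31  (bits of 21 = 10101)
  bit 0 = 1: r = r^2 * 10 mod 31 = 1^2 * 10 = 1*10 = 10
  bit 1 = 0: r = r^2 mod 31 = 10^2 = 7
  bit 2 = 1: r = r^2 * 10 mod 31 = 7^2 * 10 = 18*10 = 25
  bit 3 = 0: r = r^2 mod 31 = 25^2 = 5
  bit 4 = 1: r = r^2 * 10 mod 31 = 5^2 * 10 = 25*10 = 2
  -> s = B^a = 2

Answer: 2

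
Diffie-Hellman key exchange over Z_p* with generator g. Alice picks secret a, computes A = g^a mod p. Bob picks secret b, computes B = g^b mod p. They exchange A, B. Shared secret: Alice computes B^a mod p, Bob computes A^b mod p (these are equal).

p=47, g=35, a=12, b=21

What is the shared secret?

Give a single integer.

Answer: 4

Derivation:
A = 35^12 mod 47  (bits of 12 = 1100)
  bit 0 = 1: r = r^2 * 35 mod 47 = 1^2 * 35 = 1*35 = 35
  bit 1 = 1: r = r^2 * 35 mod 47 = 35^2 * 35 = 3*35 = 11
  bit 2 = 0: r = r^2 mod 47 = 11^2 = 27
  bit 3 = 0: r = r^2 mod 47 = 27^2 = 24
  -> A = 24
B = 35^21 mod 47  (bits of 21 = 10101)
  bit 0 = 1: r = r^2 * 35 mod 47 = 1^2 * 35 = 1*35 = 35
  bit 1 = 0: r = r^2 mod 47 = 35^2 = 3
  bit 2 = 1: r = r^2 * 35 mod 47 = 3^2 * 35 = 9*35 = 33
  bit 3 = 0: r = r^2 mod 47 = 33^2 = 8
  bit 4 = 1: r = r^2 * 35 mod 47 = 8^2 * 35 = 17*35 = 31
  -> B = 31
s = B^a = 31^12 mod 47  (bits of 12 = 1100)
  bit 0 = 1: r = r^2 * 31 mod 47 = 1^2 * 31 = 1*31 = 31
  bit 1 = 1: r = r^2 * 31 mod 47 = 31^2 * 31 = 21*31 = 40
  bit 2 = 0: r = r^2 mod 47 = 40^2 = 2
  bit 3 = 0: r = r^2 mod 47 = 2^2 = 4
  -> s = B^a = 4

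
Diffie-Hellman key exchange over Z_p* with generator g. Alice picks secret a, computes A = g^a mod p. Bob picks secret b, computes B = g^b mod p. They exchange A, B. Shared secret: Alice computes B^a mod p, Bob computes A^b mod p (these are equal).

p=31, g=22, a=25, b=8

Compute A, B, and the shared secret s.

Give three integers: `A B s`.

A = 22^25 mod 31  (bits of 25 = 11001)
  bit 0 = 1: r = r^2 * 22 mod 31 = 1^2 * 22 = 1*22 = 22
  bit 1 = 1: r = r^2 * 22 mod 31 = 22^2 * 22 = 19*22 = 15
  bit 2 = 0: r = r^2 mod 31 = 15^2 = 8
  bit 3 = 0: r = r^2 mod 31 = 8^2 = 2
  bit 4 = 1: r = r^2 * 22 mod 31 = 2^2 * 22 = 4*22 = 26
  -> A = 26
B = 22^8 mod 31  (bits of 8 = 1000)
  bit 0 = 1: r = r^2 * 22 mod 31 = 1^2 * 22 = 1*22 = 22
  bit 1 = 0: r = r^2 mod 31 = 22^2 = 19
  bit 2 = 0: r = r^2 mod 31 = 19^2 = 20
  bit 3 = 0: r = r^2 mod 31 = 20^2 = 28
  -> B = 28
s = B^a = 28^25 mod 31  (bits of 25 = 11001)
  bit 0 = 1: r = r^2 * 28 mod 31 = 1^2 * 28 = 1*28 = 28
  bit 1 = 1: r = r^2 * 28 mod 31 = 28^2 * 28 = 9*28 = 4
  bit 2 = 0: r = r^2 mod 31 = 4^2 = 16
  bit 3 = 0: r = r^2 mod 31 = 16^2 = 8
  bit 4 = 1: r = r^2 * 28 mod 31 = 8^2 * 28 = 2*28 = 25
  -> s = B^a = 25

Answer: 26 28 25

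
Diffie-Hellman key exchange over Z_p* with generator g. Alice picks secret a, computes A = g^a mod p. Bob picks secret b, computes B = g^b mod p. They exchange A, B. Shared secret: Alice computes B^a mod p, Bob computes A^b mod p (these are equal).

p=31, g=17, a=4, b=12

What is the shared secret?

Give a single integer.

A = 17^4 mod 31  (bits of 4 = 100)
  bit 0 = 1: r = r^2 * 17 mod 31 = 1^2 * 17 = 1*17 = 17
  bit 1 = 0: r = r^2 mod 31 = 17^2 = 10
  bit 2 = 0: r = r^2 mod 31 = 10^2 = 7
  -> A = 7
B = 17^12 mod 31  (bits of 12 = 1100)
  bit 0 = 1: r = r^2 * 17 mod 31 = 1^2 * 17 = 1*17 = 17
  bit 1 = 1: r = r^2 * 17 mod 31 = 17^2 * 17 = 10*17 = 15
  bit 2 = 0: r = r^2 mod 31 = 15^2 = 8
  bit 3 = 0: r = r^2 mod 31 = 8^2 = 2
  -> B = 2
s = B^a = 2^4 mod 31  (bits of 4 = 100)
  bit 0 = 1: r = r^2 * 2 mod 31 = 1^2 * 2 = 1*2 = 2
  bit 1 = 0: r = r^2 mod 31 = 2^2 = 4
  bit 2 = 0: r = r^2 mod 31 = 4^2 = 16
  -> s = B^a = 16

Answer: 16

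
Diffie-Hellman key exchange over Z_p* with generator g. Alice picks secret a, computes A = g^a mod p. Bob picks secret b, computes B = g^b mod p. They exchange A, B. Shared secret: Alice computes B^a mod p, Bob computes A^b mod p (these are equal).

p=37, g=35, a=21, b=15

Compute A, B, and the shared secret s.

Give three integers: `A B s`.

A = 35^21 mod 37  (bits of 21 = 10101)
  bit 0 = 1: r = r^2 * 35 mod 37 = 1^2 * 35 = 1*35 = 35
  bit 1 = 0: r = r^2 mod 37 = 35^2 = 4
  bit 2 = 1: r = r^2 * 35 mod 37 = 4^2 * 35 = 16*35 = 5
  bit 3 = 0: r = r^2 mod 37 = 5^2 = 25
  bit 4 = 1: r = r^2 * 35 mod 37 = 25^2 * 35 = 33*35 = 8
  -> A = 8
B = 35^15 mod 37  (bits of 15 = 1111)
  bit 0 = 1: r = r^2 * 35 mod 37 = 1^2 * 35 = 1*35 = 35
  bit 1 = 1: r = r^2 * 35 mod 37 = 35^2 * 35 = 4*35 = 29
  bit 2 = 1: r = r^2 * 35 mod 37 = 29^2 * 35 = 27*35 = 20
  bit 3 = 1: r = r^2 * 35 mod 37 = 20^2 * 35 = 30*35 = 14
  -> B = 14
s = B^a = 14^21 mod 37  (bits of 21 = 10101)
  bit 0 = 1: r = r^2 * 14 mod 37 = 1^2 * 14 = 1*14 = 14
  bit 1 = 0: r = r^2 mod 37 = 14^2 = 11
  bit 2 = 1: r = r^2 * 14 mod 37 = 11^2 * 14 = 10*14 = 29
  bit 3 = 0: r = r^2 mod 37 = 29^2 = 27
  bit 4 = 1: r = r^2 * 14 mod 37 = 27^2 * 14 = 26*14 = 31
  -> s = B^a = 31

Answer: 8 14 31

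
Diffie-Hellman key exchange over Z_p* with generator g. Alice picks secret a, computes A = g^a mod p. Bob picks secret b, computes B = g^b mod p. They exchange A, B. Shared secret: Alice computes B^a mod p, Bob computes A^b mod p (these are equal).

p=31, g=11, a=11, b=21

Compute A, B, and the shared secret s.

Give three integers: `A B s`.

Answer: 24 27 27

Derivation:
A = 11^11 mod 31  (bits of 11 = 1011)
  bit 0 = 1: r = r^2 * 11 mod 31 = 1^2 * 11 = 1*11 = 11
  bit 1 = 0: r = r^2 mod 31 = 11^2 = 28
  bit 2 = 1: r = r^2 * 11 mod 31 = 28^2 * 11 = 9*11 = 6
  bit 3 = 1: r = r^2 * 11 mod 31 = 6^2 * 11 = 5*11 = 24
  -> A = 24
B = 11^21 mod 31  (bits of 21 = 10101)
  bit 0 = 1: r = r^2 * 11 mod 31 = 1^2 * 11 = 1*11 = 11
  bit 1 = 0: r = r^2 mod 31 = 11^2 = 28
  bit 2 = 1: r = r^2 * 11 mod 31 = 28^2 * 11 = 9*11 = 6
  bit 3 = 0: r = r^2 mod 31 = 6^2 = 5
  bit 4 = 1: r = r^2 * 11 mod 31 = 5^2 * 11 = 25*11 = 27
  -> B = 27
s = B^a = 27^11 mod 31  (bits of 11 = 1011)
  bit 0 = 1: r = r^2 * 27 mod 31 = 1^2 * 27 = 1*27 = 27
  bit 1 = 0: r = r^2 mod 31 = 27^2 = 16
  bit 2 = 1: r = r^2 * 27 mod 31 = 16^2 * 27 = 8*27 = 30
  bit 3 = 1: r = r^2 * 27 mod 31 = 30^2 * 27 = 1*27 = 27
  -> s = B^a = 27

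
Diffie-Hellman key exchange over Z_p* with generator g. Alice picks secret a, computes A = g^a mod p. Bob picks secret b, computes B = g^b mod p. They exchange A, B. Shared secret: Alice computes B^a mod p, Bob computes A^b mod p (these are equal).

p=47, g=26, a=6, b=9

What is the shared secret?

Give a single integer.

Answer: 25

Derivation:
A = 26^6 mod 47  (bits of 6 = 110)
  bit 0 = 1: r = r^2 * 26 mod 47 = 1^2 * 26 = 1*26 = 26
  bit 1 = 1: r = r^2 * 26 mod 47 = 26^2 * 26 = 18*26 = 45
  bit 2 = 0: r = r^2 mod 47 = 45^2 = 4
  -> A = 4
B = 26^9 mod 47  (bits of 9 = 1001)
  bit 0 = 1: r = r^2 * 26 mod 47 = 1^2 * 26 = 1*26 = 26
  bit 1 = 0: r = r^2 mod 47 = 26^2 = 18
  bit 2 = 0: r = r^2 mod 47 = 18^2 = 42
  bit 3 = 1: r = r^2 * 26 mod 47 = 42^2 * 26 = 25*26 = 39
  -> B = 39
s = B^a = 39^6 mod 47  (bits of 6 = 110)
  bit 0 = 1: r = r^2 * 39 mod 47 = 1^2 * 39 = 1*39 = 39
  bit 1 = 1: r = r^2 * 39 mod 47 = 39^2 * 39 = 17*39 = 5
  bit 2 = 0: r = r^2 mod 47 = 5^2 = 25
  -> s = B^a = 25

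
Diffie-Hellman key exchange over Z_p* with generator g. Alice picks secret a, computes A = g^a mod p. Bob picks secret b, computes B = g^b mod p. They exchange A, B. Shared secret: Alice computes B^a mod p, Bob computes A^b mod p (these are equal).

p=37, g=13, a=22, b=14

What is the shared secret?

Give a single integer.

Answer: 16

Derivation:
A = 13^22 mod 37  (bits of 22 = 10110)
  bit 0 = 1: r = r^2 * 13 mod 37 = 1^2 * 13 = 1*13 = 13
  bit 1 = 0: r = r^2 mod 37 = 13^2 = 21
  bit 2 = 1: r = r^2 * 13 mod 37 = 21^2 * 13 = 34*13 = 35
  bit 3 = 1: r = r^2 * 13 mod 37 = 35^2 * 13 = 4*13 = 15
  bit 4 = 0: r = r^2 mod 37 = 15^2 = 3
  -> A = 3
B = 13^14 mod 37  (bits of 14 = 1110)
  bit 0 = 1: r = r^2 * 13 mod 37 = 1^2 * 13 = 1*13 = 13
  bit 1 = 1: r = r^2 * 13 mod 37 = 13^2 * 13 = 21*13 = 14
  bit 2 = 1: r = r^2 * 13 mod 37 = 14^2 * 13 = 11*13 = 32
  bit 3 = 0: r = r^2 mod 37 = 32^2 = 25
  -> B = 25
s = B^a = 25^22 mod 37  (bits of 22 = 10110)
  bit 0 = 1: r = r^2 * 25 mod 37 = 1^2 * 25 = 1*25 = 25
  bit 1 = 0: r = r^2 mod 37 = 25^2 = 33
  bit 2 = 1: r = r^2 * 25 mod 37 = 33^2 * 25 = 16*25 = 30
  bit 3 = 1: r = r^2 * 25 mod 37 = 30^2 * 25 = 12*25 = 4
  bit 4 = 0: r = r^2 mod 37 = 4^2 = 16
  -> s = B^a = 16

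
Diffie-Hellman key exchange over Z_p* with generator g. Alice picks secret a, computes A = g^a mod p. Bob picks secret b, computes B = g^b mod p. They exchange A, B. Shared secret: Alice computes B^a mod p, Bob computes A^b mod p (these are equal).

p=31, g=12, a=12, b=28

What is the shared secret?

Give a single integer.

Answer: 2

Derivation:
A = 12^12 mod 31  (bits of 12 = 1100)
  bit 0 = 1: r = r^2 * 12 mod 31 = 1^2 * 12 = 1*12 = 12
  bit 1 = 1: r = r^2 * 12 mod 31 = 12^2 * 12 = 20*12 = 23
  bit 2 = 0: r = r^2 mod 31 = 23^2 = 2
  bit 3 = 0: r = r^2 mod 31 = 2^2 = 4
  -> A = 4
B = 12^28 mod 31  (bits of 28 = 11100)
  bit 0 = 1: r = r^2 * 12 mod 31 = 1^2 * 12 = 1*12 = 12
  bit 1 = 1: r = r^2 * 12 mod 31 = 12^2 * 12 = 20*12 = 23
  bit 2 = 1: r = r^2 * 12 mod 31 = 23^2 * 12 = 2*12 = 24
  bit 3 = 0: r = r^2 mod 31 = 24^2 = 18
  bit 4 = 0: r = r^2 mod 31 = 18^2 = 14
  -> B = 14
s = B^a = 14^12 mod 31  (bits of 12 = 1100)
  bit 0 = 1: r = r^2 * 14 mod 31 = 1^2 * 14 = 1*14 = 14
  bit 1 = 1: r = r^2 * 14 mod 31 = 14^2 * 14 = 10*14 = 16
  bit 2 = 0: r = r^2 mod 31 = 16^2 = 8
  bit 3 = 0: r = r^2 mod 31 = 8^2 = 2
  -> s = B^a = 2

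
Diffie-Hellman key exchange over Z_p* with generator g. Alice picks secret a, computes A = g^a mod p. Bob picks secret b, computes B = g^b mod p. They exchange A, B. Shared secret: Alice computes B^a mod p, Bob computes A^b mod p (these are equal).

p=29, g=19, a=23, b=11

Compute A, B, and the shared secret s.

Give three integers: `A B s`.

Answer: 18 27 19

Derivation:
A = 19^23 mod 29  (bits of 23 = 10111)
  bit 0 = 1: r = r^2 * 19 mod 29 = 1^2 * 19 = 1*19 = 19
  bit 1 = 0: r = r^2 mod 29 = 19^2 = 13
  bit 2 = 1: r = r^2 * 19 mod 29 = 13^2 * 19 = 24*19 = 21
  bit 3 = 1: r = r^2 * 19 mod 29 = 21^2 * 19 = 6*19 = 27
  bit 4 = 1: r = r^2 * 19 mod 29 = 27^2 * 19 = 4*19 = 18
  -> A = 18
B = 19^11 mod 29  (bits of 11 = 1011)
  bit 0 = 1: r = r^2 * 19 mod 29 = 1^2 * 19 = 1*19 = 19
  bit 1 = 0: r = r^2 mod 29 = 19^2 = 13
  bit 2 = 1: r = r^2 * 19 mod 29 = 13^2 * 19 = 24*19 = 21
  bit 3 = 1: r = r^2 * 19 mod 29 = 21^2 * 19 = 6*19 = 27
  -> B = 27
s = B^a = 27^23 mod 29  (bits of 23 = 10111)
  bit 0 = 1: r = r^2 * 27 mod 29 = 1^2 * 27 = 1*27 = 27
  bit 1 = 0: r = r^2 mod 29 = 27^2 = 4
  bit 2 = 1: r = r^2 * 27 mod 29 = 4^2 * 27 = 16*27 = 26
  bit 3 = 1: r = r^2 * 27 mod 29 = 26^2 * 27 = 9*27 = 11
  bit 4 = 1: r = r^2 * 27 mod 29 = 11^2 * 27 = 5*27 = 19
  -> s = B^a = 19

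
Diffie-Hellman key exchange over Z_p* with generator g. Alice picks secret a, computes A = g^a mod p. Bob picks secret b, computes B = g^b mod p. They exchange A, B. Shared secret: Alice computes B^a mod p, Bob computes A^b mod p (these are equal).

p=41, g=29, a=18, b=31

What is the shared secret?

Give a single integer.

A = 29^18 mod 41  (bits of 18 = 10010)
  bit 0 = 1: r = r^2 * 29 mod 41 = 1^2 * 29 = 1*29 = 29
  bit 1 = 0: r = r^2 mod 41 = 29^2 = 21
  bit 2 = 0: r = r^2 mod 41 = 21^2 = 31
  bit 3 = 1: r = r^2 * 29 mod 41 = 31^2 * 29 = 18*29 = 30
  bit 4 = 0: r = r^2 mod 41 = 30^2 = 39
  -> A = 39
B = 29^31 mod 41  (bits of 31 = 11111)
  bit 0 = 1: r = r^2 * 29 mod 41 = 1^2 * 29 = 1*29 = 29
  bit 1 = 1: r = r^2 * 29 mod 41 = 29^2 * 29 = 21*29 = 35
  bit 2 = 1: r = r^2 * 29 mod 41 = 35^2 * 29 = 36*29 = 19
  bit 3 = 1: r = r^2 * 29 mod 41 = 19^2 * 29 = 33*29 = 14
  bit 4 = 1: r = r^2 * 29 mod 41 = 14^2 * 29 = 32*29 = 26
  -> B = 26
s = B^a = 26^18 mod 41  (bits of 18 = 10010)
  bit 0 = 1: r = r^2 * 26 mod 41 = 1^2 * 26 = 1*26 = 26
  bit 1 = 0: r = r^2 mod 41 = 26^2 = 20
  bit 2 = 0: r = r^2 mod 41 = 20^2 = 31
  bit 3 = 1: r = r^2 * 26 mod 41 = 31^2 * 26 = 18*26 = 17
  bit 4 = 0: r = r^2 mod 41 = 17^2 = 2
  -> s = B^a = 2

Answer: 2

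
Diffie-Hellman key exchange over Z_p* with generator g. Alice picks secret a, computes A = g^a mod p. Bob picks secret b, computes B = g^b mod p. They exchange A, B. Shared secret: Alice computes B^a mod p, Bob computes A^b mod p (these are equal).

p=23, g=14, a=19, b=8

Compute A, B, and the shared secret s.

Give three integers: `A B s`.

A = 14^19 mod 23  (bits of 19 = 10011)
  bit 0 = 1: r = r^2 * 14 mod 23 = 1^2 * 14 = 1*14 = 14
  bit 1 = 0: r = r^2 mod 23 = 14^2 = 12
  bit 2 = 0: r = r^2 mod 23 = 12^2 = 6
  bit 3 = 1: r = r^2 * 14 mod 23 = 6^2 * 14 = 13*14 = 21
  bit 4 = 1: r = r^2 * 14 mod 23 = 21^2 * 14 = 4*14 = 10
  -> A = 10
B = 14^8 mod 23  (bits of 8 = 1000)
  bit 0 = 1: r = r^2 * 14 mod 23 = 1^2 * 14 = 1*14 = 14
  bit 1 = 0: r = r^2 mod 23 = 14^2 = 12
  bit 2 = 0: r = r^2 mod 23 = 12^2 = 6
  bit 3 = 0: r = r^2 mod 23 = 6^2 = 13
  -> B = 13
s = B^a = 13^19 mod 23  (bits of 19 = 10011)
  bit 0 = 1: r = r^2 * 13 mod 23 = 1^2 * 13 = 1*13 = 13
  bit 1 = 0: r = r^2 mod 23 = 13^2 = 8
  bit 2 = 0: r = r^2 mod 23 = 8^2 = 18
  bit 3 = 1: r = r^2 * 13 mod 23 = 18^2 * 13 = 2*13 = 3
  bit 4 = 1: r = r^2 * 13 mod 23 = 3^2 * 13 = 9*13 = 2
  -> s = B^a = 2

Answer: 10 13 2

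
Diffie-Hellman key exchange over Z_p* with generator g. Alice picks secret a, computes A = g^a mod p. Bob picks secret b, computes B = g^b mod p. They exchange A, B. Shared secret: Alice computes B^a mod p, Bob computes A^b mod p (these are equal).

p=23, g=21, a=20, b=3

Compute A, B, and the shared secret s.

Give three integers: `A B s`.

Answer: 6 15 9

Derivation:
A = 21^20 mod 23  (bits of 20 = 10100)
  bit 0 = 1: r = r^2 * 21 mod 23 = 1^2 * 21 = 1*21 = 21
  bit 1 = 0: r = r^2 mod 23 = 21^2 = 4
  bit 2 = 1: r = r^2 * 21 mod 23 = 4^2 * 21 = 16*21 = 14
  bit 3 = 0: r = r^2 mod 23 = 14^2 = 12
  bit 4 = 0: r = r^2 mod 23 = 12^2 = 6
  -> A = 6
B = 21^3 mod 23  (bits of 3 = 11)
  bit 0 = 1: r = r^2 * 21 mod 23 = 1^2 * 21 = 1*21 = 21
  bit 1 = 1: r = r^2 * 21 mod 23 = 21^2 * 21 = 4*21 = 15
  -> B = 15
s = B^a = 15^20 mod 23  (bits of 20 = 10100)
  bit 0 = 1: r = r^2 * 15 mod 23 = 1^2 * 15 = 1*15 = 15
  bit 1 = 0: r = r^2 mod 23 = 15^2 = 18
  bit 2 = 1: r = r^2 * 15 mod 23 = 18^2 * 15 = 2*15 = 7
  bit 3 = 0: r = r^2 mod 23 = 7^2 = 3
  bit 4 = 0: r = r^2 mod 23 = 3^2 = 9
  -> s = B^a = 9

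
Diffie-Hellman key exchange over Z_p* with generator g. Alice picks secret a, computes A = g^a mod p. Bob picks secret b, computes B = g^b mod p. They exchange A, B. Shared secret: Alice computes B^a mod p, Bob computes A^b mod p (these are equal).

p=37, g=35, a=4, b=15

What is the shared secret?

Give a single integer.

A = 35^4 mod 37  (bits of 4 = 100)
  bit 0 = 1: r = r^2 * 35 mod 37 = 1^2 * 35 = 1*35 = 35
  bit 1 = 0: r = r^2 mod 37 = 35^2 = 4
  bit 2 = 0: r = r^2 mod 37 = 4^2 = 16
  -> A = 16
B = 35^15 mod 37  (bits of 15 = 1111)
  bit 0 = 1: r = r^2 * 35 mod 37 = 1^2 * 35 = 1*35 = 35
  bit 1 = 1: r = r^2 * 35 mod 37 = 35^2 * 35 = 4*35 = 29
  bit 2 = 1: r = r^2 * 35 mod 37 = 29^2 * 35 = 27*35 = 20
  bit 3 = 1: r = r^2 * 35 mod 37 = 20^2 * 35 = 30*35 = 14
  -> B = 14
s = B^a = 14^4 mod 37  (bits of 4 = 100)
  bit 0 = 1: r = r^2 * 14 mod 37 = 1^2 * 14 = 1*14 = 14
  bit 1 = 0: r = r^2 mod 37 = 14^2 = 11
  bit 2 = 0: r = r^2 mod 37 = 11^2 = 10
  -> s = B^a = 10

Answer: 10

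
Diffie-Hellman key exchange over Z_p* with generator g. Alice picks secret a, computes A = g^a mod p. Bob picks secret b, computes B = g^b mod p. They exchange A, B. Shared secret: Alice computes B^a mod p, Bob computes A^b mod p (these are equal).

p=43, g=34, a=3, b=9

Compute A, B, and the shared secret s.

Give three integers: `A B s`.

Answer: 2 8 39

Derivation:
A = 34^3 mod 43  (bits of 3 = 11)
  bit 0 = 1: r = r^2 * 34 mod 43 = 1^2 * 34 = 1*34 = 34
  bit 1 = 1: r = r^2 * 34 mod 43 = 34^2 * 34 = 38*34 = 2
  -> A = 2
B = 34^9 mod 43  (bits of 9 = 1001)
  bit 0 = 1: r = r^2 * 34 mod 43 = 1^2 * 34 = 1*34 = 34
  bit 1 = 0: r = r^2 mod 43 = 34^2 = 38
  bit 2 = 0: r = r^2 mod 43 = 38^2 = 25
  bit 3 = 1: r = r^2 * 34 mod 43 = 25^2 * 34 = 23*34 = 8
  -> B = 8
s = B^a = 8^3 mod 43  (bits of 3 = 11)
  bit 0 = 1: r = r^2 * 8 mod 43 = 1^2 * 8 = 1*8 = 8
  bit 1 = 1: r = r^2 * 8 mod 43 = 8^2 * 8 = 21*8 = 39
  -> s = B^a = 39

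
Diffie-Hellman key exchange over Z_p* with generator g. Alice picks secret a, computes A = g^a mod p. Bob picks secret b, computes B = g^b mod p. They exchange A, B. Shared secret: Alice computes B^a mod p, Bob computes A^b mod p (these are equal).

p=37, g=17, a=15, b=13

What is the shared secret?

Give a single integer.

A = 17^15 mod 37  (bits of 15 = 1111)
  bit 0 = 1: r = r^2 * 17 mod 37 = 1^2 * 17 = 1*17 = 17
  bit 1 = 1: r = r^2 * 17 mod 37 = 17^2 * 17 = 30*17 = 29
  bit 2 = 1: r = r^2 * 17 mod 37 = 29^2 * 17 = 27*17 = 15
  bit 3 = 1: r = r^2 * 17 mod 37 = 15^2 * 17 = 3*17 = 14
  -> A = 14
B = 17^13 mod 37  (bits of 13 = 1101)
  bit 0 = 1: r = r^2 * 17 mod 37 = 1^2 * 17 = 1*17 = 17
  bit 1 = 1: r = r^2 * 17 mod 37 = 17^2 * 17 = 30*17 = 29
  bit 2 = 0: r = r^2 mod 37 = 29^2 = 27
  bit 3 = 1: r = r^2 * 17 mod 37 = 27^2 * 17 = 26*17 = 35
  -> B = 35
s = B^a = 35^15 mod 37  (bits of 15 = 1111)
  bit 0 = 1: r = r^2 * 35 mod 37 = 1^2 * 35 = 1*35 = 35
  bit 1 = 1: r = r^2 * 35 mod 37 = 35^2 * 35 = 4*35 = 29
  bit 2 = 1: r = r^2 * 35 mod 37 = 29^2 * 35 = 27*35 = 20
  bit 3 = 1: r = r^2 * 35 mod 37 = 20^2 * 35 = 30*35 = 14
  -> s = B^a = 14

Answer: 14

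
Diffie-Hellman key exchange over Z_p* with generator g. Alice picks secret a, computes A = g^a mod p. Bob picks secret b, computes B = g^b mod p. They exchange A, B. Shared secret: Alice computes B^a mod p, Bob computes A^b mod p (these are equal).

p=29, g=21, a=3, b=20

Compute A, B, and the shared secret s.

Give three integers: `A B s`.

A = 21^3 mod 29  (bits of 3 = 11)
  bit 0 = 1: r = r^2 * 21 mod 29 = 1^2 * 21 = 1*21 = 21
  bit 1 = 1: r = r^2 * 21 mod 29 = 21^2 * 21 = 6*21 = 10
  -> A = 10
B = 21^20 mod 29  (bits of 20 = 10100)
  bit 0 = 1: r = r^2 * 21 mod 29 = 1^2 * 21 = 1*21 = 21
  bit 1 = 0: r = r^2 mod 29 = 21^2 = 6
  bit 2 = 1: r = r^2 * 21 mod 29 = 6^2 * 21 = 7*21 = 2
  bit 3 = 0: r = r^2 mod 29 = 2^2 = 4
  bit 4 = 0: r = r^2 mod 29 = 4^2 = 16
  -> B = 16
s = B^a = 16^3 mod 29  (bits of 3 = 11)
  bit 0 = 1: r = r^2 * 16 mod 29 = 1^2 * 16 = 1*16 = 16
  bit 1 = 1: r = r^2 * 16 mod 29 = 16^2 * 16 = 24*16 = 7
  -> s = B^a = 7

Answer: 10 16 7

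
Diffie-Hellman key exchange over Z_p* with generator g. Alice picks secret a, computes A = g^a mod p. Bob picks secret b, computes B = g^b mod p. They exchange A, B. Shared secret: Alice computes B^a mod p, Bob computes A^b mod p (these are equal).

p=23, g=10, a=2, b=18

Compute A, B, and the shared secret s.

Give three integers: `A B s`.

Answer: 8 9 12

Derivation:
A = 10^2 mod 23  (bits of 2 = 10)
  bit 0 = 1: r = r^2 * 10 mod 23 = 1^2 * 10 = 1*10 = 10
  bit 1 = 0: r = r^2 mod 23 = 10^2 = 8
  -> A = 8
B = 10^18 mod 23  (bits of 18 = 10010)
  bit 0 = 1: r = r^2 * 10 mod 23 = 1^2 * 10 = 1*10 = 10
  bit 1 = 0: r = r^2 mod 23 = 10^2 = 8
  bit 2 = 0: r = r^2 mod 23 = 8^2 = 18
  bit 3 = 1: r = r^2 * 10 mod 23 = 18^2 * 10 = 2*10 = 20
  bit 4 = 0: r = r^2 mod 23 = 20^2 = 9
  -> B = 9
s = B^a = 9^2 mod 23  (bits of 2 = 10)
  bit 0 = 1: r = r^2 * 9 mod 23 = 1^2 * 9 = 1*9 = 9
  bit 1 = 0: r = r^2 mod 23 = 9^2 = 12
  -> s = B^a = 12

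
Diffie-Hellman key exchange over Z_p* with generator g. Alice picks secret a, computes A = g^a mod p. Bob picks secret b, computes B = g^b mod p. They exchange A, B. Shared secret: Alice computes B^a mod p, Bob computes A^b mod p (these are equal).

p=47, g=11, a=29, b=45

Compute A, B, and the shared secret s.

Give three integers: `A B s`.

Answer: 10 30 33

Derivation:
A = 11^29 mod 47  (bits of 29 = 11101)
  bit 0 = 1: r = r^2 * 11 mod 47 = 1^2 * 11 = 1*11 = 11
  bit 1 = 1: r = r^2 * 11 mod 47 = 11^2 * 11 = 27*11 = 15
  bit 2 = 1: r = r^2 * 11 mod 47 = 15^2 * 11 = 37*11 = 31
  bit 3 = 0: r = r^2 mod 47 = 31^2 = 21
  bit 4 = 1: r = r^2 * 11 mod 47 = 21^2 * 11 = 18*11 = 10
  -> A = 10
B = 11^45 mod 47  (bits of 45 = 101101)
  bit 0 = 1: r = r^2 * 11 mod 47 = 1^2 * 11 = 1*11 = 11
  bit 1 = 0: r = r^2 mod 47 = 11^2 = 27
  bit 2 = 1: r = r^2 * 11 mod 47 = 27^2 * 11 = 24*11 = 29
  bit 3 = 1: r = r^2 * 11 mod 47 = 29^2 * 11 = 42*11 = 39
  bit 4 = 0: r = r^2 mod 47 = 39^2 = 17
  bit 5 = 1: r = r^2 * 11 mod 47 = 17^2 * 11 = 7*11 = 30
  -> B = 30
s = B^a = 30^29 mod 47  (bits of 29 = 11101)
  bit 0 = 1: r = r^2 * 30 mod 47 = 1^2 * 30 = 1*30 = 30
  bit 1 = 1: r = r^2 * 30 mod 47 = 30^2 * 30 = 7*30 = 22
  bit 2 = 1: r = r^2 * 30 mod 47 = 22^2 * 30 = 14*30 = 44
  bit 3 = 0: r = r^2 mod 47 = 44^2 = 9
  bit 4 = 1: r = r^2 * 30 mod 47 = 9^2 * 30 = 34*30 = 33
  -> s = B^a = 33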